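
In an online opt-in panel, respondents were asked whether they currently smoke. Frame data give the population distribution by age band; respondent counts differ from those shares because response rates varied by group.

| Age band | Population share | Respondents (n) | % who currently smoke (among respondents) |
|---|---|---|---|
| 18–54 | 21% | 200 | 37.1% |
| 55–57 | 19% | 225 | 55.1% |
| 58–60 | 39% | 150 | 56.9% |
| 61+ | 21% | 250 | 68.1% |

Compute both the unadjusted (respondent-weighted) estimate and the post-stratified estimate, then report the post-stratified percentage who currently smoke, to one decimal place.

Without adjustment, the pooled respondent share is:
  (200/825)×37.1 + (225/825)×55.1 + (150/825)×56.9 + (250/825)×68.1 = 55.003%
Post-stratified estimate weights by population shares:
  0.21×37.1 + 0.19×55.1 + 0.39×56.9 + 0.21×68.1 = 54.752%

54.8%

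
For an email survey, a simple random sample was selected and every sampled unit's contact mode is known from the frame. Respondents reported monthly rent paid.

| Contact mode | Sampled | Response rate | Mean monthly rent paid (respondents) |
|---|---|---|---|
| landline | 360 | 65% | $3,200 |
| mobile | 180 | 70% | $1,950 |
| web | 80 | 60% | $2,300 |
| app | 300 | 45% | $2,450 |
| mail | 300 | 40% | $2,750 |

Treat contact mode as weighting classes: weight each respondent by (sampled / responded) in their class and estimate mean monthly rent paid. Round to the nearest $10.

$2,660

With weight = n_sampled/n_responded per class, the weighted class total is n_sampled:
  landline: 360 × 3200 = 1,152,000
  mobile: 180 × 1950 = 351,000
  web: 80 × 2300 = 184,000
  app: 300 × 2450 = 735,000
  mail: 300 × 2750 = 825,000
Adjusted estimate = 3,247,000 / 1,220 = 2661.48 → $2,660.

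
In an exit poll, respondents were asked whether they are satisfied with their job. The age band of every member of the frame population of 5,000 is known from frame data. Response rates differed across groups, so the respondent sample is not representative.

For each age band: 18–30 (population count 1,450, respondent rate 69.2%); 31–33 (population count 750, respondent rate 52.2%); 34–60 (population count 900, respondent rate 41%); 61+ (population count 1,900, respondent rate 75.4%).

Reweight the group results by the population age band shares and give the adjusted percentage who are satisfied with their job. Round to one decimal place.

63.9%

Weight each group's respondent value by its population share:
  18–30: (1,450/5,000) × 69.2 = 20.068
  31–33: (750/5,000) × 52.2 = 7.83
  34–60: (900/5,000) × 41 = 7.38
  61+: (1,900/5,000) × 75.4 = 28.652
Post-stratified estimate = 63.93 → 63.9%.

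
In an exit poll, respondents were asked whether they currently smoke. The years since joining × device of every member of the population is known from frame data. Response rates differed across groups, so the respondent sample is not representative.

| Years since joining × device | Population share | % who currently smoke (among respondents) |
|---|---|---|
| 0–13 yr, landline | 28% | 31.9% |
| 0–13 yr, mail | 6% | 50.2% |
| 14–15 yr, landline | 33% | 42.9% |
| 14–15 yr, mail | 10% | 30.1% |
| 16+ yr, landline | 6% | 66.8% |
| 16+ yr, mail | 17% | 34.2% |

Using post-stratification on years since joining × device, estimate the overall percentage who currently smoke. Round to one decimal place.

Post-stratification weights by population share, not respondent share:
  0–13 yr, landline: 0.28 × 31.9 = 8.932
  0–13 yr, mail: 0.06 × 50.2 = 3.012
  14–15 yr, landline: 0.33 × 42.9 = 14.157
  14–15 yr, mail: 0.1 × 30.1 = 3.01
  16+ yr, landline: 0.06 × 66.8 = 4.008
  16+ yr, mail: 0.17 × 34.2 = 5.814
Post-stratified estimate = 38.933 → 38.9%.

38.9%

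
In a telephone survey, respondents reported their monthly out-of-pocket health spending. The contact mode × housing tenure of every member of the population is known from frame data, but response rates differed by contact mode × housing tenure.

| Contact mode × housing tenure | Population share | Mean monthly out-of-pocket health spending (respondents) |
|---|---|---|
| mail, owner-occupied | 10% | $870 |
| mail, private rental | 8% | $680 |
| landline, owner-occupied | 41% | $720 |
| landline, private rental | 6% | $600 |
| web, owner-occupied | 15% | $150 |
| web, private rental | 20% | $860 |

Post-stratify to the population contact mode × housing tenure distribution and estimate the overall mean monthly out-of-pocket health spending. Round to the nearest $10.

Weight each group's respondent value by its population share:
  mail, owner-occupied: 0.1 × 870 = 87
  mail, private rental: 0.08 × 680 = 54.4
  landline, owner-occupied: 0.41 × 720 = 295.2
  landline, private rental: 0.06 × 600 = 36
  web, owner-occupied: 0.15 × 150 = 22.5
  web, private rental: 0.2 × 860 = 172
Post-stratified estimate = 667.1 → $670.

$670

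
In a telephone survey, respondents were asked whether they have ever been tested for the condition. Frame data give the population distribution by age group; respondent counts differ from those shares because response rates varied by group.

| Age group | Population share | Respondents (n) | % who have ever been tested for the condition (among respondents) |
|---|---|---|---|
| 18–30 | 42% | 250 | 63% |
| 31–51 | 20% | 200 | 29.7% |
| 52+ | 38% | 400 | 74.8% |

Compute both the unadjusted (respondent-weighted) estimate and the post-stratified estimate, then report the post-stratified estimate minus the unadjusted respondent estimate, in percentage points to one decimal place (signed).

Without adjustment, the pooled respondent share is:
  (250/850)×63 + (200/850)×29.7 + (400/850)×74.8 = 60.7176%
Reweighting by population age group shares:
  0.42×63 + 0.2×29.7 + 0.38×74.8 = 60.824%
Difference = 60.824 − 60.7176 = 0.1064 pp.

+0.1 percentage points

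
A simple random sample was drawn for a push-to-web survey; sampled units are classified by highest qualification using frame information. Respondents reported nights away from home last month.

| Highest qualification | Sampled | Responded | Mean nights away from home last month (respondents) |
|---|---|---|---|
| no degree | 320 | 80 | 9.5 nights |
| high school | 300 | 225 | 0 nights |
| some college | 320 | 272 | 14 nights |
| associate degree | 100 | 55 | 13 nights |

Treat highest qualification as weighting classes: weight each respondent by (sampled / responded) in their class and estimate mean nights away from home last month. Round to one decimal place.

Class response rates: no degree 80/320 = 25%, high school 225/300 = 75%, some college 272/320 = 85%, associate degree 55/100 = 55%.
Weighting each respondent by the inverse class response rate inflates each class back to its sampled size, so the class weight is n_sampled:
  no degree: 320 × 9.5 = 3040
  high school: 300 × 0 = 0
  some college: 320 × 14 = 4480
  associate degree: 100 × 13 = 1300
Adjusted estimate = 8820 / 1,040 = 8.48077 → 8.5.

8.5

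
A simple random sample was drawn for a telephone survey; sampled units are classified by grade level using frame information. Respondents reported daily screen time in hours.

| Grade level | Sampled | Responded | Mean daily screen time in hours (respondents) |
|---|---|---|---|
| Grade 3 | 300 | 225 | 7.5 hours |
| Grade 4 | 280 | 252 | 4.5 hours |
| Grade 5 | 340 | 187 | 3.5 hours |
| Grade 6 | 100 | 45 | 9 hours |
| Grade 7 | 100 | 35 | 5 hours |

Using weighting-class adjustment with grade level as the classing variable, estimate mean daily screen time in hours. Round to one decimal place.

5.4

Class response rates: Grade 3 225/300 = 75%, Grade 4 252/280 = 90%, Grade 5 187/340 = 55%, Grade 6 45/100 = 45%, Grade 7 35/100 = 35%.
With weight = n_sampled/n_responded per class, the weighted class total is n_sampled:
  Grade 3: 300 × 7.5 = 2250
  Grade 4: 280 × 4.5 = 1260
  Grade 5: 340 × 3.5 = 1190
  Grade 6: 100 × 9 = 900
  Grade 7: 100 × 5 = 500
Adjusted estimate = 6100 / 1,120 = 5.44643 → 5.4.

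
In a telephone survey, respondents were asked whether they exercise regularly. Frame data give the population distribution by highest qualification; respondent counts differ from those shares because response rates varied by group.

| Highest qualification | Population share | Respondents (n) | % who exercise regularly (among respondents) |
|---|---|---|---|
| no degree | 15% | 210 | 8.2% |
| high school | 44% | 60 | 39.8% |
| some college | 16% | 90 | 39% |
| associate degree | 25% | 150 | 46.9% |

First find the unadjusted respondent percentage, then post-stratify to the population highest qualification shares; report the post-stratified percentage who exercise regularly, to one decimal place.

Without adjustment, the pooled respondent share is:
  (210/510)×8.2 + (60/510)×39.8 + (90/510)×39 + (150/510)×46.9 = 28.7353%
Post-stratified estimate weights by population shares:
  0.15×8.2 + 0.44×39.8 + 0.16×39 + 0.25×46.9 = 36.707%

36.7%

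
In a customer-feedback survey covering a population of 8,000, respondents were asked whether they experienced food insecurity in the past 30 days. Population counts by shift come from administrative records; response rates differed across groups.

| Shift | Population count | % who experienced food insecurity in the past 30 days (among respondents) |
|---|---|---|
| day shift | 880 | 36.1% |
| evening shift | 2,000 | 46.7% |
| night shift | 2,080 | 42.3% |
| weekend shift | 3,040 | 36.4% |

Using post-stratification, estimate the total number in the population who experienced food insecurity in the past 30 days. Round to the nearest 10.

Apply each group's respondent rate to its population count:
  day shift: 880 × 36.1% = 317.68
  evening shift: 2,000 × 46.7% = 934
  night shift: 2,080 × 42.3% = 879.84
  weekend shift: 3,040 × 36.4% = 1106.56
Estimated total = 3238.08 → 3,240.

3,240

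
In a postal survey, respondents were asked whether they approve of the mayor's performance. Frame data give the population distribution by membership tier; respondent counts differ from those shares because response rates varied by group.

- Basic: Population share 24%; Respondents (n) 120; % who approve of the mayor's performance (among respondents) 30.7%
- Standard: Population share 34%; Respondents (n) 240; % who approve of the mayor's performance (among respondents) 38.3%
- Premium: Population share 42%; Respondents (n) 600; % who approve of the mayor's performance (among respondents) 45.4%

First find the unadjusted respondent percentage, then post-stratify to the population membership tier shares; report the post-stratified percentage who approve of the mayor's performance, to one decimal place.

Naive respondent-only estimate (weights = respondent counts):
  (120/960)×30.7 + (240/960)×38.3 + (600/960)×45.4 = 41.7875%
Post-stratified estimate weights by population shares:
  0.24×30.7 + 0.34×38.3 + 0.42×45.4 = 39.458%

39.5%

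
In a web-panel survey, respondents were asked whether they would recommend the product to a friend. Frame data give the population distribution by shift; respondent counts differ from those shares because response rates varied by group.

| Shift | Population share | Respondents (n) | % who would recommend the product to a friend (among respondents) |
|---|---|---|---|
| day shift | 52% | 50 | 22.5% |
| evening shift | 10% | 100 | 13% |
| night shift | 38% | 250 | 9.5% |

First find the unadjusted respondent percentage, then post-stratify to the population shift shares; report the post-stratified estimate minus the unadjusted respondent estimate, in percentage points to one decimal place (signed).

+4.6 percentage points

Without adjustment, the pooled respondent share is:
  (50/400)×22.5 + (100/400)×13 + (250/400)×9.5 = 12%
Post-stratifying to population shares instead:
  0.52×22.5 + 0.1×13 + 0.38×9.5 = 16.61%
Difference = 16.61 − 12 = 4.61 pp.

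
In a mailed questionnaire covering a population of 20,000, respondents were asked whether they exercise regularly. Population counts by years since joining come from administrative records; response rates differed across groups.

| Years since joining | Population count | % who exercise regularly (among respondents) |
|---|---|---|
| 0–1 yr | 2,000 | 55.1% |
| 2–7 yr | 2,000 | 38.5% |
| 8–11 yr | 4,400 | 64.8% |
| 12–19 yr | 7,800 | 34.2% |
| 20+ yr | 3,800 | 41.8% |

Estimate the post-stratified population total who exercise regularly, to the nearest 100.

Estimated count per cell = population count × respondent percentage:
  0–1 yr: 2,000 × 55.1% = 1102
  2–7 yr: 2,000 × 38.5% = 770
  8–11 yr: 4,400 × 64.8% = 2851.2
  12–19 yr: 7,800 × 34.2% = 2667.6
  20+ yr: 3,800 × 41.8% = 1588.4
Estimated total = 8979.2 → 9,000.

9,000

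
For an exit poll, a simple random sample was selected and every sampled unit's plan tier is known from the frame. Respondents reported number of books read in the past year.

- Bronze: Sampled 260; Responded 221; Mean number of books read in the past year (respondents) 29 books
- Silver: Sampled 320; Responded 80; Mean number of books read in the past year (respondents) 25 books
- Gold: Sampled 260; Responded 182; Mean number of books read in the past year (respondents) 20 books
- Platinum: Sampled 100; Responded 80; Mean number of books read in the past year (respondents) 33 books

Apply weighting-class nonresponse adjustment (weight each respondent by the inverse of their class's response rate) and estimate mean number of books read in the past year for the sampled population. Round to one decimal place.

Response rates by class: Bronze 221/260 = 85%, Silver 80/320 = 25%, Gold 182/260 = 70%, Platinum 80/100 = 80%.
With weight = n_sampled/n_responded per class, the weighted class total is n_sampled:
  Bronze: 260 × 29 = 7540
  Silver: 320 × 25 = 8000
  Gold: 260 × 20 = 5200
  Platinum: 100 × 33 = 3300
Adjusted estimate = 24,040 / 940 = 25.5745 → 25.6.

25.6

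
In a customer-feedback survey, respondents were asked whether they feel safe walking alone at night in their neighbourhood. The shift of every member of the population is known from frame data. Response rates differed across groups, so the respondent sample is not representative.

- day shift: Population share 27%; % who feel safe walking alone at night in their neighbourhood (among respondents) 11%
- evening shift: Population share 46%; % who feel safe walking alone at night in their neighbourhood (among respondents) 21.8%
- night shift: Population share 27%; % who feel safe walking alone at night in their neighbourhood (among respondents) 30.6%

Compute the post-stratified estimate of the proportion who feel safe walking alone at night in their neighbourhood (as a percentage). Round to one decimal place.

Each cell contributes population-share × respondent value:
  day shift: 0.27 × 11 = 2.97
  evening shift: 0.46 × 21.8 = 10.028
  night shift: 0.27 × 30.6 = 8.262
Post-stratified estimate = 21.26 → 21.3%.

21.3%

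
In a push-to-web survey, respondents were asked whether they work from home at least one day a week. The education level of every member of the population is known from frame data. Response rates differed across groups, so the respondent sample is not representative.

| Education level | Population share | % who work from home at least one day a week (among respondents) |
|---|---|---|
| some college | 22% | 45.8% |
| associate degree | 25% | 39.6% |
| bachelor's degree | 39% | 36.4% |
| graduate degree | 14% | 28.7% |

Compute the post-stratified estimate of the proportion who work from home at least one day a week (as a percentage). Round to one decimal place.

38.2%

Post-stratification weights by population share, not respondent share:
  some college: 0.22 × 45.8 = 10.076
  associate degree: 0.25 × 39.6 = 9.9
  bachelor's degree: 0.39 × 36.4 = 14.196
  graduate degree: 0.14 × 28.7 = 4.018
Post-stratified estimate = 38.19 → 38.2%.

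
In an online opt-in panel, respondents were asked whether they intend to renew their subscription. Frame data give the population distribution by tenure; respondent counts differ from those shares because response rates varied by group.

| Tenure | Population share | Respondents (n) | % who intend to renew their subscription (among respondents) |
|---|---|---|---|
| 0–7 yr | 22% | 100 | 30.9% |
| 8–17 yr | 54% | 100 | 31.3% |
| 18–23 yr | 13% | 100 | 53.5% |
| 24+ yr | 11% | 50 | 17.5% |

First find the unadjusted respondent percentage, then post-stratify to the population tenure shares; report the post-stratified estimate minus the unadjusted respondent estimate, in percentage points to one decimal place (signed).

Naive respondent-only estimate (weights = respondent counts):
  (100/350)×30.9 + (100/350)×31.3 + (100/350)×53.5 + (50/350)×17.5 = 35.5571%
Post-stratified estimate weights by population shares:
  0.22×30.9 + 0.54×31.3 + 0.13×53.5 + 0.11×17.5 = 32.58%
Difference = 32.58 − 35.5571 = -2.9771 pp.

-3.0 percentage points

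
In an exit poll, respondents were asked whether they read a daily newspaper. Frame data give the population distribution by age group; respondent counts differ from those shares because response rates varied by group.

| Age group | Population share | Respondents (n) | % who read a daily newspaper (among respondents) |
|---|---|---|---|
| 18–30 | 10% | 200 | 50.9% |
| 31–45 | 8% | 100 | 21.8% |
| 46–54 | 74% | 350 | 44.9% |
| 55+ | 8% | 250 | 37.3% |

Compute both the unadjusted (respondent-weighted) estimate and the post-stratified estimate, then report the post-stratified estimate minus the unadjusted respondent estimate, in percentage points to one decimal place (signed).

Without adjustment, the pooled respondent share is:
  (200/900)×50.9 + (100/900)×21.8 + (350/900)×44.9 + (250/900)×37.3 = 41.5556%
Post-stratifying to population shares instead:
  0.1×50.9 + 0.08×21.8 + 0.74×44.9 + 0.08×37.3 = 43.044%
Difference = 43.044 − 41.5556 = 1.4884 pp.

+1.5 percentage points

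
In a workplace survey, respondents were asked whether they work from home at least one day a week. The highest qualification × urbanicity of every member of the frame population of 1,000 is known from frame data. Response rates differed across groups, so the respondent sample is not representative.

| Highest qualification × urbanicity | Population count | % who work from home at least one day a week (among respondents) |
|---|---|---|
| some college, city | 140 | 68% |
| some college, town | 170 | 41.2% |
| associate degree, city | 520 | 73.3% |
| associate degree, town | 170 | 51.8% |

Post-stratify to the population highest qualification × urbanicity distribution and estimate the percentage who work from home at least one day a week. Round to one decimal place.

63.4%

Reweight to the known highest qualification × urbanicity distribution:
  some college, city: (140/1,000) × 68 = 9.52
  some college, town: (170/1,000) × 41.2 = 7.004
  associate degree, city: (520/1,000) × 73.3 = 38.116
  associate degree, town: (170/1,000) × 51.8 = 8.806
Post-stratified estimate = 63.446 → 63.4%.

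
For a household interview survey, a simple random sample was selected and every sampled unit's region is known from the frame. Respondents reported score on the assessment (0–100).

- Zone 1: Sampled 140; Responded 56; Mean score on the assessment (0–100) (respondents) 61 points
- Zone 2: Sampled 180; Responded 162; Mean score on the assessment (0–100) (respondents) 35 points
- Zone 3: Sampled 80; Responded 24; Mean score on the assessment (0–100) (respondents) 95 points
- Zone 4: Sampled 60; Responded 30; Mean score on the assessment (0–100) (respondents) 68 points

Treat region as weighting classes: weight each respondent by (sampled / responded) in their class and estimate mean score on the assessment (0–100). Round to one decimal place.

Response rates by class: Zone 1 56/140 = 40%, Zone 2 162/180 = 90%, Zone 3 24/80 = 30%, Zone 4 30/60 = 50%.
Each respondent's weight = sampled/responded in their class; summing within a class gives n_sampled, so:
  Zone 1: 140 × 61 = 8540
  Zone 2: 180 × 35 = 6300
  Zone 3: 80 × 95 = 7600
  Zone 4: 60 × 68 = 4080
Adjusted estimate = 26,520 / 460 = 57.6522 → 57.7.

57.7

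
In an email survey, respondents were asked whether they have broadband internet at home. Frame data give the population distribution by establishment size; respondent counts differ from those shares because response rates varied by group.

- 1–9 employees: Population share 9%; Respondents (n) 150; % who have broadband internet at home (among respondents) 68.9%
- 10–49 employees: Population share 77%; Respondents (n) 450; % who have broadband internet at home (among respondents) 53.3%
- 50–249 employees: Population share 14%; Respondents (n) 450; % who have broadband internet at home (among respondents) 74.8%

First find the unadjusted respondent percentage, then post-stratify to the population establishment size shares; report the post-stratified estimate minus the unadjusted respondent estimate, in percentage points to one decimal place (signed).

-7.0 percentage points

Unadjusted (pooled respondent) estimate weights by respondent counts:
  (150/1050)×68.9 + (450/1050)×53.3 + (450/1050)×74.8 = 64.7429%
Post-stratifying to population shares instead:
  0.09×68.9 + 0.77×53.3 + 0.14×74.8 = 57.714%
Difference = 57.714 − 64.7429 = -7.0289 pp.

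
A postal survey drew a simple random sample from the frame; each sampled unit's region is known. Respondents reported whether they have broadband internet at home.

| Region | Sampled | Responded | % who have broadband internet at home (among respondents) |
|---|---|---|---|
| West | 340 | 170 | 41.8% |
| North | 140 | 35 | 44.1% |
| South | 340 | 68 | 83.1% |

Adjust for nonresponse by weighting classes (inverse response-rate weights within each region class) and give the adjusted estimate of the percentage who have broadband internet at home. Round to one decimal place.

59.3%

Response rates by class: West 170/340 = 50%, North 35/140 = 25%, South 68/340 = 20%.
Each respondent's weight = sampled/responded in their class; summing within a class gives n_sampled, so:
  West: 340 × 41.8 = 14212
  North: 140 × 44.1 = 6174
  South: 340 × 83.1 = 28254
Adjusted estimate = 48640 / 820 = 59.3171 → 59.3%.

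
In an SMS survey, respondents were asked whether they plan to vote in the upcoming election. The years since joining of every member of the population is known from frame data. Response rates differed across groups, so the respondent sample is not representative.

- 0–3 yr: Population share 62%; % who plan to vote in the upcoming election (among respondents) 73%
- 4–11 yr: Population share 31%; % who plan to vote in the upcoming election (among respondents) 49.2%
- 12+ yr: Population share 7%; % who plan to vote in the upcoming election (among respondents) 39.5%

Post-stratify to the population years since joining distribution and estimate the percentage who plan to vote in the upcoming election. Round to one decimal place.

Reweight to the known years since joining distribution:
  0–3 yr: 0.62 × 73 = 45.26
  4–11 yr: 0.31 × 49.2 = 15.252
  12+ yr: 0.07 × 39.5 = 2.765
Post-stratified estimate = 63.277 → 63.3%.

63.3%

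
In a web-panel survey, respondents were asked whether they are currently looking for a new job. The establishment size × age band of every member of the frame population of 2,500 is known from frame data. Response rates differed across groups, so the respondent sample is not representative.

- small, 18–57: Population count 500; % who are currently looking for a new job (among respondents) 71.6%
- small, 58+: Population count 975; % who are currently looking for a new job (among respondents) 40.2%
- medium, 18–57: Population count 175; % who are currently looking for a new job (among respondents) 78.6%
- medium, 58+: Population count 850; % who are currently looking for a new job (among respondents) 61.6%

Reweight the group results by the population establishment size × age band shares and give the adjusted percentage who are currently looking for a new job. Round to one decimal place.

Weight each group's respondent value by its population share:
  small, 18–57: (500/2,500) × 71.6 = 14.32
  small, 58+: (975/2,500) × 40.2 = 15.678
  medium, 18–57: (175/2,500) × 78.6 = 5.502
  medium, 58+: (850/2,500) × 61.6 = 20.944
Post-stratified estimate = 56.444 → 56.4%.

56.4%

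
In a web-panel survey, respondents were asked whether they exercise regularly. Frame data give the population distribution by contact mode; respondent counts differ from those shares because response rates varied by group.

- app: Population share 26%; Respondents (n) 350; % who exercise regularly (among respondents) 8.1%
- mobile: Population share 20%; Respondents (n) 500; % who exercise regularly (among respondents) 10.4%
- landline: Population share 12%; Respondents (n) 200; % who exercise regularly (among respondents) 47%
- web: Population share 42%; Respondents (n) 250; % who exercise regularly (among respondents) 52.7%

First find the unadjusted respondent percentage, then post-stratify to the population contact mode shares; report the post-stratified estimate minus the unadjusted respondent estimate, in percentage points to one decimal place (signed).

+8.4 percentage points

Naive respondent-only estimate (weights = respondent counts):
  (350/1300)×8.1 + (500/1300)×10.4 + (200/1300)×47 + (250/1300)×52.7 = 23.5462%
Reweighting by population contact mode shares:
  0.26×8.1 + 0.2×10.4 + 0.12×47 + 0.42×52.7 = 31.96%
Difference = 31.96 − 23.5462 = 8.4138 pp.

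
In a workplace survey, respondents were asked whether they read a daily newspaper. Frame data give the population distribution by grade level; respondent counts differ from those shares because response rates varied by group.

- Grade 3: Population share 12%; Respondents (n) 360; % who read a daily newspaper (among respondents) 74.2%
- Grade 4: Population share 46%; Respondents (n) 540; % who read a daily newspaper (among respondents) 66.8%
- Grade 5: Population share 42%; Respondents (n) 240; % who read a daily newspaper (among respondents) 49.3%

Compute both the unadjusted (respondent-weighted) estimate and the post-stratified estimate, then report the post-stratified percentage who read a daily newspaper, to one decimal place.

60.3%

Without adjustment, the pooled respondent share is:
  (360/1140)×74.2 + (540/1140)×66.8 + (240/1140)×49.3 = 65.4526%
Post-stratified estimate weights by population shares:
  0.12×74.2 + 0.46×66.8 + 0.42×49.3 = 60.338%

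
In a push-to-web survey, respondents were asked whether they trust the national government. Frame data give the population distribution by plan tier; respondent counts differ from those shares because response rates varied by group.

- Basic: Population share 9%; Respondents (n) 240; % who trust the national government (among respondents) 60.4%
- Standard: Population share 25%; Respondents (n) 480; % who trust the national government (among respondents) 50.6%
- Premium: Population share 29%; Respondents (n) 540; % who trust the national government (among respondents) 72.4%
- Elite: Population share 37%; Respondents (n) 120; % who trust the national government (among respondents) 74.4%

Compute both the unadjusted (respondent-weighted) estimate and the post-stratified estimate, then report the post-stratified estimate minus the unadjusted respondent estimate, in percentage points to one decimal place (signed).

+3.7 percentage points

Without adjustment, the pooled respondent share is:
  (240/1380)×60.4 + (480/1380)×50.6 + (540/1380)×72.4 + (120/1380)×74.4 = 62.9043%
Post-stratifying to population shares instead:
  0.09×60.4 + 0.25×50.6 + 0.29×72.4 + 0.37×74.4 = 66.61%
Difference = 66.61 − 62.9043 = 3.7057 pp.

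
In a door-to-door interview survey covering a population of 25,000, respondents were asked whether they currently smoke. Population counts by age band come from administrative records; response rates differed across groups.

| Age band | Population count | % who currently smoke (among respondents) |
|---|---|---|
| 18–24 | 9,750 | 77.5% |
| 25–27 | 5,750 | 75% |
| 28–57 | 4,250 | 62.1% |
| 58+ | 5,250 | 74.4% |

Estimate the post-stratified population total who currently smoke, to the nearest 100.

18,400

Estimated count per cell = population count × respondent percentage:
  18–24: 9,750 × 77.5% = 7556.25
  25–27: 5,750 × 75% = 4312.5
  28–57: 4,250 × 62.1% = 2639.25
  58+: 5,250 × 74.4% = 3906
Estimated total = 18,414 → 18,400.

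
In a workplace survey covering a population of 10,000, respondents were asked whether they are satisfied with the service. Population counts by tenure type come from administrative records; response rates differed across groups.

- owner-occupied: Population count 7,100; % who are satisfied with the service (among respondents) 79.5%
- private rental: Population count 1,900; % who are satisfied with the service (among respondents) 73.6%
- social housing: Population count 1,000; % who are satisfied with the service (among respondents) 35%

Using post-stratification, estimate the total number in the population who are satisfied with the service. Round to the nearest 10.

7,390

Estimated count per cell = population count × respondent percentage:
  owner-occupied: 7,100 × 79.5% = 5644.5
  private rental: 1,900 × 73.6% = 1398.4
  social housing: 1,000 × 35% = 350
Estimated total = 7392.9 → 7,390.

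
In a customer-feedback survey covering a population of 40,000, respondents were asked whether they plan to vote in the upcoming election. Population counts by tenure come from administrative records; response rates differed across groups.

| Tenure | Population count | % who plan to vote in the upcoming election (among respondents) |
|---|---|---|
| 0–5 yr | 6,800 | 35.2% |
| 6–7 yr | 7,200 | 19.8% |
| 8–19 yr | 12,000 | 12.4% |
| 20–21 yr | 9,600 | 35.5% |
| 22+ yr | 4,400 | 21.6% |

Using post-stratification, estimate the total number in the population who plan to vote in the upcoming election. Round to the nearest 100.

Estimated count per cell = population count × respondent percentage:
  0–5 yr: 6,800 × 35.2% = 2393.6
  6–7 yr: 7,200 × 19.8% = 1425.6
  8–19 yr: 12,000 × 12.4% = 1488
  20–21 yr: 9,600 × 35.5% = 3408
  22+ yr: 4,400 × 21.6% = 950.4
Estimated total = 9665.6 → 9,700.

9,700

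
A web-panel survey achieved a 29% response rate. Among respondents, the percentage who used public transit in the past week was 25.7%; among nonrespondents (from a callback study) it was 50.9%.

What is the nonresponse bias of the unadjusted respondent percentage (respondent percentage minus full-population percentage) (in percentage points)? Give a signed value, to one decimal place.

-17.9 percentage points

Nonresponse fraction = 1 − 0.29 = 0.71.
Bias = (nonresponse fraction) × (respondent percentage − nonrespondent percentage)
     = 0.71 × (25.7 − 50.9) = 0.71 × -25.2 = -17.892.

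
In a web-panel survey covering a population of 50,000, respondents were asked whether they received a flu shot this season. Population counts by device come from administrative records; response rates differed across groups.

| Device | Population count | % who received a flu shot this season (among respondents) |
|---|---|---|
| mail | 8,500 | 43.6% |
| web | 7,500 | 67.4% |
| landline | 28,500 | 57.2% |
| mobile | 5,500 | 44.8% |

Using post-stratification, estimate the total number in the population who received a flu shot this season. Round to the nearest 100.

Apply each group's respondent rate to its population count:
  mail: 8,500 × 43.6% = 3706
  web: 7,500 × 67.4% = 5055
  landline: 28,500 × 57.2% = 16,302
  mobile: 5,500 × 44.8% = 2464
Estimated total = 27,527 → 27,500.

27,500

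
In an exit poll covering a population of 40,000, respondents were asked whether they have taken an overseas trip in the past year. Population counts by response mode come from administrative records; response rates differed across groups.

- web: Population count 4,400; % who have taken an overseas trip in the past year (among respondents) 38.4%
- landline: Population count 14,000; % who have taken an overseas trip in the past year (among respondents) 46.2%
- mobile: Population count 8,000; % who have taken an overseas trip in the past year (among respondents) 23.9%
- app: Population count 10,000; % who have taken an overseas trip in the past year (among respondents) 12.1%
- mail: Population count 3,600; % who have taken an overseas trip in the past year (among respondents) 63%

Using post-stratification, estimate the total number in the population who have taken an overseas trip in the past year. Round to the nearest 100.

Estimated count per cell = population count × respondent percentage:
  web: 4,400 × 38.4% = 1689.6
  landline: 14,000 × 46.2% = 6468
  mobile: 8,000 × 23.9% = 1912
  app: 10,000 × 12.1% = 1210
  mail: 3,600 × 63% = 2268
Estimated total = 13547.6 → 13,500.

13,500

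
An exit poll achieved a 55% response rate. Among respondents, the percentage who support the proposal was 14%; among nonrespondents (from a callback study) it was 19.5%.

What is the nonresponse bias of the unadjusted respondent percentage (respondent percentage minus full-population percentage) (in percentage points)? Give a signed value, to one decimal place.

-2.5 percentage points

Nonresponse fraction = 1 − 0.55 = 0.45.
Bias = (nonresponse fraction) × (respondent percentage − nonrespondent percentage)
     = 0.45 × (14 − 19.5) = 0.45 × -5.5 = -2.475.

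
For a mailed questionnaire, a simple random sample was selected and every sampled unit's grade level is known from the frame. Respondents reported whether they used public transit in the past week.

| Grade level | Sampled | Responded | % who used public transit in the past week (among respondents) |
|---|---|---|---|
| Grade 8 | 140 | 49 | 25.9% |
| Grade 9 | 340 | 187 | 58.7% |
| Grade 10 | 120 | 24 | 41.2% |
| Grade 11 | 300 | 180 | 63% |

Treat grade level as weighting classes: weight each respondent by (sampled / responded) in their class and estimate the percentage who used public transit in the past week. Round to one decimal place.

52.7%

Response rates by class: Grade 8 49/140 = 35%, Grade 9 187/340 = 55%, Grade 10 24/120 = 20%, Grade 11 180/300 = 60%.
With weight = n_sampled/n_responded per class, the weighted class total is n_sampled:
  Grade 8: 140 × 25.9 = 3626
  Grade 9: 340 × 58.7 = 19,958
  Grade 10: 120 × 41.2 = 4944
  Grade 11: 300 × 63 = 18,900
Adjusted estimate = 47,428 / 900 = 52.6978 → 52.7%.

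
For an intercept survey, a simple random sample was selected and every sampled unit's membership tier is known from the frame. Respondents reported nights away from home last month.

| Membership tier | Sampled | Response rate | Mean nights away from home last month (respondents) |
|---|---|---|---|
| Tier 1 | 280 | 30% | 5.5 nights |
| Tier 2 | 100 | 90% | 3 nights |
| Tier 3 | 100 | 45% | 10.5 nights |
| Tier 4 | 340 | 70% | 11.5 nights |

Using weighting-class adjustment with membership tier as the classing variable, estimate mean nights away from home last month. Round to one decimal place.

8.3

Inverse-response-rate weighting restores each class to its sampled count, so class totals weight by n_sampled:
  Tier 1: 280 × 5.5 = 1540
  Tier 2: 100 × 3 = 300
  Tier 3: 100 × 10.5 = 1050
  Tier 4: 340 × 11.5 = 3910
Adjusted estimate = 6800 / 820 = 8.29268 → 8.3.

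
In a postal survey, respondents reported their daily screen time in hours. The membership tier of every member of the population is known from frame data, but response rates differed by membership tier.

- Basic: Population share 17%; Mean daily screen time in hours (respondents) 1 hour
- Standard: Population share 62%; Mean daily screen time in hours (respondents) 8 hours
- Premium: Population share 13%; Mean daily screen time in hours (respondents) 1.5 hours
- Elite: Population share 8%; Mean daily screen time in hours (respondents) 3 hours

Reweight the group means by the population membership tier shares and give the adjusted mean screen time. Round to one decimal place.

Post-stratification weights by population share, not respondent share:
  Basic: 0.17 × 1 = 0.17
  Standard: 0.62 × 8 = 4.96
  Premium: 0.13 × 1.5 = 0.195
  Elite: 0.08 × 3 = 0.24
Post-stratified estimate = 5.565 → 5.6.

5.6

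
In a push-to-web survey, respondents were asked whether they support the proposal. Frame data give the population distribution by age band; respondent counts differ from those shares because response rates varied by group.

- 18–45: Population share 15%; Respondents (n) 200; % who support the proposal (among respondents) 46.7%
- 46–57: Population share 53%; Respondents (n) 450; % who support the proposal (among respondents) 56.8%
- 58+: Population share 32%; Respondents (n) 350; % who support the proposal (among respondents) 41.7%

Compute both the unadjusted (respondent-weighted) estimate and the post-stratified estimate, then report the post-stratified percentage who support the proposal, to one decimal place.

50.5%

Naive respondent-only estimate (weights = respondent counts):
  (200/1000)×46.7 + (450/1000)×56.8 + (350/1000)×41.7 = 49.495%
Post-stratified estimate weights by population shares:
  0.15×46.7 + 0.53×56.8 + 0.32×41.7 = 50.453%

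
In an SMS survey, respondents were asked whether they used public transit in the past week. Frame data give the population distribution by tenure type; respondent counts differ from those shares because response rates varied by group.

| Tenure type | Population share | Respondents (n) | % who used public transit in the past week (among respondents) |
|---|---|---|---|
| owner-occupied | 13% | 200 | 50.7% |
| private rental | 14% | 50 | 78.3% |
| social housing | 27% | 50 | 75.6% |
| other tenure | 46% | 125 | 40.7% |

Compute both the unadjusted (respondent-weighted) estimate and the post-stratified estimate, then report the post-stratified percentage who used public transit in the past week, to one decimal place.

56.7%

Naive respondent-only estimate (weights = respondent counts):
  (200/425)×50.7 + (50/425)×78.3 + (50/425)×75.6 + (125/425)×40.7 = 53.9353%
Reweighting by population tenure type shares:
  0.13×50.7 + 0.14×78.3 + 0.27×75.6 + 0.46×40.7 = 56.687%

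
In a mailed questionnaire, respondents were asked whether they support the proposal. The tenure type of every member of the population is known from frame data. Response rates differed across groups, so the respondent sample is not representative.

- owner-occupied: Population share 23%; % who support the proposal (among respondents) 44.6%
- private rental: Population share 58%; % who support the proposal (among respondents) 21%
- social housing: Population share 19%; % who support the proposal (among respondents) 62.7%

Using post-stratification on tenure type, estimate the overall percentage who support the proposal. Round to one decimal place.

Reweight to the known tenure type distribution:
  owner-occupied: 0.23 × 44.6 = 10.258
  private rental: 0.58 × 21 = 12.18
  social housing: 0.19 × 62.7 = 11.913
Post-stratified estimate = 34.351 → 34.4%.

34.4%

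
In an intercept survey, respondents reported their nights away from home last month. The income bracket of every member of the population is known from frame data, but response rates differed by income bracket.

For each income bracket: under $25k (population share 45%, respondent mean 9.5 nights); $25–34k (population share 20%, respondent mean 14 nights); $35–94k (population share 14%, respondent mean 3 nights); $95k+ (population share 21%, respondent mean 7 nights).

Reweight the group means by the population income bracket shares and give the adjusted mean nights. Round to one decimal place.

Reweight to the known income bracket distribution:
  under $25k: 0.45 × 9.5 = 4.275
  $25–34k: 0.2 × 14 = 2.8
  $35–94k: 0.14 × 3 = 0.42
  $95k+: 0.21 × 7 = 1.47
Post-stratified estimate = 8.965 → 9.0.

9.0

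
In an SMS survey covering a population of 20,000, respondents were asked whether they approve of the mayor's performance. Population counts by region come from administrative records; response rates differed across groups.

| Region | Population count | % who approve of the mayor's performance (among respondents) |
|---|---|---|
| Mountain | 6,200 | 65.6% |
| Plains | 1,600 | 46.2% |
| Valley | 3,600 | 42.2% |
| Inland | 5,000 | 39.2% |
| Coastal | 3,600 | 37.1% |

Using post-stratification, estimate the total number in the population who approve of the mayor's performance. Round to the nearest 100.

9,600

Apply each group's respondent rate to its population count:
  Mountain: 6,200 × 65.6% = 4067.2
  Plains: 1,600 × 46.2% = 739.2
  Valley: 3,600 × 42.2% = 1519.2
  Inland: 5,000 × 39.2% = 1960
  Coastal: 3,600 × 37.1% = 1335.6
Estimated total = 9621.2 → 9,600.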